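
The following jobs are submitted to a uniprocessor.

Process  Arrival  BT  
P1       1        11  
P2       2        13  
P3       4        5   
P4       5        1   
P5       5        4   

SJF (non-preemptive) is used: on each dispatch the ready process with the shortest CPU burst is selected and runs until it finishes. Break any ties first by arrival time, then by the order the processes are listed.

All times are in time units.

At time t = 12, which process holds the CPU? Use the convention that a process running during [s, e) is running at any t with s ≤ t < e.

Timeline: | idle 0-1 | P1 1-12 | P4 12-13 | P5 13-17 | P3 17-22 | P2 22-35 |
Completion: P1=12  P2=35  P3=22  P4=13  P5=17
Turnaround (C−A): P1=11  P2=33  P3=18  P4=8  P5=12

P4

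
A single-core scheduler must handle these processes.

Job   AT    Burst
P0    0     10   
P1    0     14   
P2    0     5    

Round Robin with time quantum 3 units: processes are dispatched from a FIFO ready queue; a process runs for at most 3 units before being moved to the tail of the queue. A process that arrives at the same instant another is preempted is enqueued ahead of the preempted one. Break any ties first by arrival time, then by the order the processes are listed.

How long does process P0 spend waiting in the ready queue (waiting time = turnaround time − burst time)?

Timeline: | P0 0-3 | P1 3-6 | P2 6-9 | P0 9-12 | P1 12-15 | P2 15-17 | P0 17-20 | P1 20-23 | P0 23-24 | P1 24-29 |
Completion: P0=24  P1=29  P2=17
Turnaround (C−A): P0=24  P1=29  P2=17
Waiting(P0) = turnaround − burst = 24 − 10 = 14

14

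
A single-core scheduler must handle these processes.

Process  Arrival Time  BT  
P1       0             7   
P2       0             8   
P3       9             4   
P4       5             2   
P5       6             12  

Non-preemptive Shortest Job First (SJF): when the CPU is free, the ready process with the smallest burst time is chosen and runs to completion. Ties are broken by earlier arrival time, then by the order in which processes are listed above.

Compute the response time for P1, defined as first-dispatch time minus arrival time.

Gantt: | P1 0-7 | P4 7-9 | P3 9-13 | P2 13-21 | P5 21-33 |
Completion: P1=7  P2=21  P3=13  P4=9  P5=33
Response(P1) = first start − arrival = 0 − 0 = 0

0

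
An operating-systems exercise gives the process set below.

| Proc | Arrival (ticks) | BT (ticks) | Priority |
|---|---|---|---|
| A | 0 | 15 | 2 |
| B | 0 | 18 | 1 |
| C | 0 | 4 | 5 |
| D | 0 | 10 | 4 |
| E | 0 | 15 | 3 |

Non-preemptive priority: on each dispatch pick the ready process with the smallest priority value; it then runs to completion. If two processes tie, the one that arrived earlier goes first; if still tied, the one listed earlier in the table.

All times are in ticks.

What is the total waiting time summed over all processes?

Gantt: | B 0-18 | A 18-33 | E 33-48 | D 48-58 | C 58-62 |
Completion: A=33  B=18  C=62  D=58  E=48
Turnaround (C−A): A=33  B=18  C=62  D=58  E=48
Waiting = turnaround − burst: A=18, B=0, C=58, D=48, E=33
Total waiting = 18 + 0 + 58 + 48 + 33 = 157

157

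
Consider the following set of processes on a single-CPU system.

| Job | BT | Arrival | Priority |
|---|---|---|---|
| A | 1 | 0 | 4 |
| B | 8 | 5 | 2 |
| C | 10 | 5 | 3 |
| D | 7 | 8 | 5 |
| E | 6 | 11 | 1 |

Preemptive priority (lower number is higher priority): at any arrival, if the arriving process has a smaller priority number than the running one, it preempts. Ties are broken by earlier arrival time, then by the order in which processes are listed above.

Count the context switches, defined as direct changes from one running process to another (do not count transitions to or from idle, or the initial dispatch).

4

Timeline: | A 0-1 | idle 1-5 | B 5-11 | E 11-17 | B 17-19 | C 19-29 | D 29-36 |
Completion: A=1  B=19  C=29  D=36  E=17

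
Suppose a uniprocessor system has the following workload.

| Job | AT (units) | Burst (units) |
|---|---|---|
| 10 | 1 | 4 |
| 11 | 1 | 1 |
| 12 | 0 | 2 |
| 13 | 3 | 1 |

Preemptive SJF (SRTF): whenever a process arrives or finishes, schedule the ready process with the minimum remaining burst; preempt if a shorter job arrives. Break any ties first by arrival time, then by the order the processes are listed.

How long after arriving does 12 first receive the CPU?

0

Gantt: | 12 0-2 | 11 2-3 | 13 3-4 | 10 4-8 |
Completion: 10=8  11=3  12=2  13=4
Response(12) = first start − arrival = 0 − 0 = 0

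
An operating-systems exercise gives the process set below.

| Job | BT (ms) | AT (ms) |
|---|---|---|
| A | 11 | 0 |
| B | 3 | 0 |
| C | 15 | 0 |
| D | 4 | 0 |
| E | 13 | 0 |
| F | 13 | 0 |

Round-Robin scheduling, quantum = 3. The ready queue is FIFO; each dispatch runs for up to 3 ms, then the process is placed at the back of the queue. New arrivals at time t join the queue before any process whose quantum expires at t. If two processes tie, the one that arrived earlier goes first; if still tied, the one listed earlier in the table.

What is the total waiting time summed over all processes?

191

Schedule: | A 0-3 | B 3-6 | C 6-9 | D 9-12 | E 12-15 | F 15-18 | A 18-21 | C 21-24 | D 24-25 | E 25-28 | F 28-31 | A 31-34 | C 34-37 | E 37-40 | F 40-43 | A 43-45 | C 45-48 | E 48-51 | F 51-54 | C 54-57 | E 57-58 | F 58-59 |
Completion: A=45  B=6  C=57  D=25  E=58  F=59
Waiting = turnaround − burst: A=34, B=3, C=42, D=21, E=45, F=46
Total waiting = 34 + 3 + 42 + 21 + 45 + 46 = 191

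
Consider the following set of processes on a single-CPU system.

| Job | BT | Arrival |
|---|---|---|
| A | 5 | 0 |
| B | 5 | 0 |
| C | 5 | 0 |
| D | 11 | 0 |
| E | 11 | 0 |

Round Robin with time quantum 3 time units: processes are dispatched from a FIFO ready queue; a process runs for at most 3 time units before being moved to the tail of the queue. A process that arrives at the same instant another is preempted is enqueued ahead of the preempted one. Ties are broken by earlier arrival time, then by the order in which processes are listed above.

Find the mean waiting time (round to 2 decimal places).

Timeline: | A 0-3 | B 3-6 | C 6-9 | D 9-12 | E 12-15 | A 15-17 | B 17-19 | C 19-21 | D 21-24 | E 24-27 | D 27-30 | E 30-33 | D 33-35 | E 35-37 |
Completion: A=17  B=19  C=21  D=35  E=37
Turnaround (C−A): A=17  B=19  C=21  D=35  E=37
Waiting times: A=12, B=14, C=16, D=24, E=26
Average waiting = (12+14+16+24+26) / 5 = 92/5 = 18.40

18.40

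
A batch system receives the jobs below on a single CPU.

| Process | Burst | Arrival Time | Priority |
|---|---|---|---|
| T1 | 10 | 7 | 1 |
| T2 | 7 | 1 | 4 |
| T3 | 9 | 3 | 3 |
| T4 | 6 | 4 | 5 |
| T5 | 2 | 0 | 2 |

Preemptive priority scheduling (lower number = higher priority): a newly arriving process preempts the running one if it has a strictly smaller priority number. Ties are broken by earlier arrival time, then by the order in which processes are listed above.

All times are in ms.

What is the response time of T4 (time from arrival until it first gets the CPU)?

24

Timeline: | T5 0-2 | T2 2-3 | T3 3-7 | T1 7-17 | T3 17-22 | T2 22-28 | T4 28-34 |
Completion: T1=17  T2=28  T3=22  T4=34  T5=2
Response(T4) = first start − arrival = 28 − 4 = 24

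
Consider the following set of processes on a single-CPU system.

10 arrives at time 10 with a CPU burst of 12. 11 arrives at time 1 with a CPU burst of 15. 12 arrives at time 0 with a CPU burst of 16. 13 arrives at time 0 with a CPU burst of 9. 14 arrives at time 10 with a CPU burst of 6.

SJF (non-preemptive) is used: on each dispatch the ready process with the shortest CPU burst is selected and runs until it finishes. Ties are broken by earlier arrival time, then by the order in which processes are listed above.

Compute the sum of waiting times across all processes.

84

Timeline: | 13 0-9 | 11 9-24 | 14 24-30 | 10 30-42 | 12 42-58 |
Completion: 10=42  11=24  12=58  13=9  14=30
Turnaround (C−A): 10=32  11=23  12=58  13=9  14=20
Waiting = turnaround − burst: 10=20, 11=8, 12=42, 13=0, 14=14
Total waiting = 20 + 8 + 42 + 0 + 14 = 84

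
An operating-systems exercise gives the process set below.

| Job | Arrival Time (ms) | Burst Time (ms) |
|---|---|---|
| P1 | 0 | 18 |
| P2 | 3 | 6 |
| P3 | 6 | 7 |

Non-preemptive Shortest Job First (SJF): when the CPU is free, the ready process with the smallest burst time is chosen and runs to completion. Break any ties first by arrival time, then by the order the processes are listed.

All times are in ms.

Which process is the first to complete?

P1

Timeline: | P1 0-18 | P2 18-24 | P3 24-31 |
Completion: P1=18  P2=24  P3=31
Turnaround (C−A): P1=18  P2=21  P3=25
Finish order: P1 → P2 → P3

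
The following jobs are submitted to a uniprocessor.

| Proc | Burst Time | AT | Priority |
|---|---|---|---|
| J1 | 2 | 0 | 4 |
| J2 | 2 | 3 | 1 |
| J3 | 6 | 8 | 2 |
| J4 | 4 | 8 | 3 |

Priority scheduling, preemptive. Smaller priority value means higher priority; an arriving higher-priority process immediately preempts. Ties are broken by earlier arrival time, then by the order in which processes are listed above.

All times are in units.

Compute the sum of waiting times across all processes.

Gantt: | J1 0-2 | idle 2-3 | J2 3-5 | idle 5-8 | J3 8-14 | J4 14-18 |
Completion: J1=2  J2=5  J3=14  J4=18
Turnaround (C−A): J1=2  J2=2  J3=6  J4=10
Waiting = turnaround − burst: J1=0, J2=0, J3=0, J4=6
Total waiting = 0 + 0 + 0 + 6 = 6

6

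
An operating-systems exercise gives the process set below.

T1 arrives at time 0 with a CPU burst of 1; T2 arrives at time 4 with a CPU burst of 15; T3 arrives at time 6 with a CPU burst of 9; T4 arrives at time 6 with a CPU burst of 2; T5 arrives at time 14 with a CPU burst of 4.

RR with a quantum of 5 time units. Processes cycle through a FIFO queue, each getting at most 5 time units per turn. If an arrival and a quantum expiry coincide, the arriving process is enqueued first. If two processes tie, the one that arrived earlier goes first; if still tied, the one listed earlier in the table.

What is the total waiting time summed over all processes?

44

Gantt: | T1 0-1 | idle 1-4 | T2 4-9 | T3 9-14 | T4 14-16 | T2 16-21 | T5 21-25 | T3 25-29 | T2 29-34 |
Completion: T1=1  T2=34  T3=29  T4=16  T5=25
Turnaround (C−A): T1=1  T2=30  T3=23  T4=10  T5=11
Waiting = turnaround − burst: T1=0, T2=15, T3=14, T4=8, T5=7
Total waiting = 0 + 15 + 14 + 8 + 7 = 44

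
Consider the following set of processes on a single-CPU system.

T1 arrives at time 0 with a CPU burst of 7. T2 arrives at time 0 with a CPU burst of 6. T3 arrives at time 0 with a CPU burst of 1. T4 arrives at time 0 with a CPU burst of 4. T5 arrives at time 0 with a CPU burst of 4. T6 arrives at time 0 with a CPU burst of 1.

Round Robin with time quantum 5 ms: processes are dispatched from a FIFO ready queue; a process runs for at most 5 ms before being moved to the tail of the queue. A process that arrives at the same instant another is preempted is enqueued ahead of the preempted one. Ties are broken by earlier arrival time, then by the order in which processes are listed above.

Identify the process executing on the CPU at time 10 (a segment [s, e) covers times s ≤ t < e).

T3

Schedule: | T1 0-5 | T2 5-10 | T3 10-11 | T4 11-15 | T5 15-19 | T6 19-20 | T1 20-22 | T2 22-23 |
Completion: T1=22  T2=23  T3=11  T4=15  T5=19  T6=20
Turnaround (C−A): T1=22  T2=23  T3=11  T4=15  T5=19  T6=20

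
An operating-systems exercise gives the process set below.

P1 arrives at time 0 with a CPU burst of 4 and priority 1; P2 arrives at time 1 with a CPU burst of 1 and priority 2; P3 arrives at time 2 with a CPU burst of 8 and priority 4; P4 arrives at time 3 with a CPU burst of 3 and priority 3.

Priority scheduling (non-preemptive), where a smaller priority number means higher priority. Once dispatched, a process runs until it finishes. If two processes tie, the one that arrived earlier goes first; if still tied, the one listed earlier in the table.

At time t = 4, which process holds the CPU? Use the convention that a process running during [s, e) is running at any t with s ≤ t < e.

P2

Schedule: | P1 0-4 | P2 4-5 | P4 5-8 | P3 8-16 |
Completion: P1=4  P2=5  P3=16  P4=8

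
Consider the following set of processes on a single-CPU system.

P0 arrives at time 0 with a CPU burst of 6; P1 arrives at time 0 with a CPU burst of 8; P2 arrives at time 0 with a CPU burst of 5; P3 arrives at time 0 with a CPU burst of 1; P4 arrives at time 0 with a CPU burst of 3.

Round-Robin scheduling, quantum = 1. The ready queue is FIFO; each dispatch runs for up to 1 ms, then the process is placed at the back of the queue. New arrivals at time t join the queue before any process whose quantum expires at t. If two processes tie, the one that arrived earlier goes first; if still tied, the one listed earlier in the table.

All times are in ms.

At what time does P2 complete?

Gantt: | P0 0-1 | P1 1-2 | P2 2-3 | P3 3-4 | P4 4-5 | P0 5-6 | P1 6-7 | P2 7-8 | P4 8-9 | P0 9-10 | P1 10-11 | P2 11-12 | P4 12-13 | P0 13-14 | P1 14-15 | P2 15-16 | P0 16-17 | P1 17-18 | P2 18-19 | P0 19-20 | P1 20-23 |
Completion: P0=20  P1=23  P2=19  P3=4  P4=13

19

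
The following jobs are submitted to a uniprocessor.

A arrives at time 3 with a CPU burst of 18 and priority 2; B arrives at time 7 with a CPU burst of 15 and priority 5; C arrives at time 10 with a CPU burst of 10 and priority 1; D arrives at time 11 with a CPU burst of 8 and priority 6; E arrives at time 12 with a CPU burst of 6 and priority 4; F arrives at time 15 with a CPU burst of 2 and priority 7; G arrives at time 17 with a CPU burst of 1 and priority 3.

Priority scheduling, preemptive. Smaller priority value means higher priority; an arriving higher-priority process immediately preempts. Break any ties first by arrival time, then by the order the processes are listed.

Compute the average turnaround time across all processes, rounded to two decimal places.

Timeline: | idle 0-3 | A 3-10 | C 10-20 | A 20-31 | G 31-32 | E 32-38 | B 38-53 | D 53-61 | F 61-63 |
Completion: A=31  B=53  C=20  D=61  E=38  F=63  G=32
Turnaround (C−A): A=28  B=46  C=10  D=50  E=26  F=48  G=15
Turnaround times: A=28, B=46, C=10, D=50, E=26, F=48, G=15
Average turnaround = (28+46+10+50+26+48+15) / 7 = 223/7 = 31.86

31.86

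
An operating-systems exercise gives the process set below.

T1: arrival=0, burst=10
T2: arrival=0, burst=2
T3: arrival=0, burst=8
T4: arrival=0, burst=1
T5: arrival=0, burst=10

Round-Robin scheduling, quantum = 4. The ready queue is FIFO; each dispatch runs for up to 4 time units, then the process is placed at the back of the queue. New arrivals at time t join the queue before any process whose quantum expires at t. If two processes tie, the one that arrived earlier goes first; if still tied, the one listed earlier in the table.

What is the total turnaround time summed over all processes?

Timeline: | T1 0-4 | T2 4-6 | T3 6-10 | T4 10-11 | T5 11-15 | T1 15-19 | T3 19-23 | T5 23-27 | T1 27-29 | T5 29-31 |
Completion: T1=29  T2=6  T3=23  T4=11  T5=31
Turnaround (C−A): T1=29  T2=6  T3=23  T4=11  T5=31
Turnaround = completion − arrival: T1=29, T2=6, T3=23, T4=11, T5=31
Total turnaround = 29 + 6 + 23 + 11 + 31 = 100

100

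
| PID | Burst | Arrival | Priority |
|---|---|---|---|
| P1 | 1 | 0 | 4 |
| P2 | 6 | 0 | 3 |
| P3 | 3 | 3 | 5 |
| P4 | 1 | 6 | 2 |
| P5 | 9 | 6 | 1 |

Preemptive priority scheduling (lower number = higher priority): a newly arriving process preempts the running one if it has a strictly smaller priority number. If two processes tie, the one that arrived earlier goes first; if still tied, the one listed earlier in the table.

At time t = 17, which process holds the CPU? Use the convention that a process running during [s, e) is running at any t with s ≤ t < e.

P3

Schedule: | P2 0-6 | P5 6-15 | P4 15-16 | P1 16-17 | P3 17-20 |
Completion: P1=17  P2=6  P3=20  P4=16  P5=15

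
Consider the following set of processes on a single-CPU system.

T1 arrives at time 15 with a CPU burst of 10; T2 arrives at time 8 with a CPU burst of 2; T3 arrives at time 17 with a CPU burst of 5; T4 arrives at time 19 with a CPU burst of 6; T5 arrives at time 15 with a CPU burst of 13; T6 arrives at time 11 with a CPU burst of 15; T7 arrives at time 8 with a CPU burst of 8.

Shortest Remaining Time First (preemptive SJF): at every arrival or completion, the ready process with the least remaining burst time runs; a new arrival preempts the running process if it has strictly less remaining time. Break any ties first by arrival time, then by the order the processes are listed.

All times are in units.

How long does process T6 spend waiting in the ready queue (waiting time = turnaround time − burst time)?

41

Timeline: | idle 0-8 | T2 8-10 | T7 10-18 | T3 18-23 | T4 23-29 | T1 29-39 | T5 39-52 | T6 52-67 |
Completion: T1=39  T2=10  T3=23  T4=29  T5=52  T6=67  T7=18
Turnaround (C−A): T1=24  T2=2  T3=6  T4=10  T5=37  T6=56  T7=10
Waiting(T6) = turnaround − burst = 56 − 15 = 41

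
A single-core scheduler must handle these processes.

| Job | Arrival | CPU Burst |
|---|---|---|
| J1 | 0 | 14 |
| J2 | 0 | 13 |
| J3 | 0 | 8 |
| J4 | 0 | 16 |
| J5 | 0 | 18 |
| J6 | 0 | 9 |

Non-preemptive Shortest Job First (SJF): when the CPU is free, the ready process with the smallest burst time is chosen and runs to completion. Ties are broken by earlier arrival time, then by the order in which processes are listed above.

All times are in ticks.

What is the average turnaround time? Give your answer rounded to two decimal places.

Schedule: | J3 0-8 | J6 8-17 | J2 17-30 | J1 30-44 | J4 44-60 | J5 60-78 |
Completion: J1=44  J2=30  J3=8  J4=60  J5=78  J6=17
Turnaround (C−A): J1=44  J2=30  J3=8  J4=60  J5=78  J6=17
Turnaround times: J1=44, J2=30, J3=8, J4=60, J5=78, J6=17
Average turnaround = (44+30+8+60+78+17) / 6 = 237/6 = 39.50

39.50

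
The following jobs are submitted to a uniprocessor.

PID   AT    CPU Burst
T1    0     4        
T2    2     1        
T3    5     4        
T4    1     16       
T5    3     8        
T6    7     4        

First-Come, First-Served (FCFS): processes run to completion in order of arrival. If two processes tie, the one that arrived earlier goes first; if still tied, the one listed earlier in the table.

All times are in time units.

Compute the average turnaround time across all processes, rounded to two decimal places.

21.00

Timeline: | T1 0-4 | T4 4-20 | T2 20-21 | T5 21-29 | T3 29-33 | T6 33-37 |
Completion: T1=4  T2=21  T3=33  T4=20  T5=29  T6=37
Turnaround times: T1=4, T2=19, T3=28, T4=19, T5=26, T6=30
Average turnaround = (4+19+28+19+26+30) / 6 = 126/6 = 21.00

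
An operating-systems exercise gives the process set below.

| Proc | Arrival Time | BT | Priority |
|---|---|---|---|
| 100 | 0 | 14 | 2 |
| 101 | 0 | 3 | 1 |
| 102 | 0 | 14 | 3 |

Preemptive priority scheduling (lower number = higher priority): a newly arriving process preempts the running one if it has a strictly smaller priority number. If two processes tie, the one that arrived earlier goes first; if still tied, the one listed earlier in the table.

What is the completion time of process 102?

31

Schedule: | 101 0-3 | 100 3-17 | 102 17-31 |
Completion: 100=17  101=3  102=31
Turnaround (C−A): 100=17  101=3  102=31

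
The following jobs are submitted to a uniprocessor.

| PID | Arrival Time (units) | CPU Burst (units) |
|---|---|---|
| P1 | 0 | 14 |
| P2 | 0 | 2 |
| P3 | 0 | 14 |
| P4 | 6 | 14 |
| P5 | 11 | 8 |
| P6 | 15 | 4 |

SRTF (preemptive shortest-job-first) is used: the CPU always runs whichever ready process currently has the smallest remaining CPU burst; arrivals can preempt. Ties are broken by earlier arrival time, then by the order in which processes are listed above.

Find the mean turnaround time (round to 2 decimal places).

22.00

Schedule: | P2 0-2 | P1 2-16 | P6 16-20 | P5 20-28 | P3 28-42 | P4 42-56 |
Completion: P1=16  P2=2  P3=42  P4=56  P5=28  P6=20
Turnaround times: P1=16, P2=2, P3=42, P4=50, P5=17, P6=5
Average turnaround = (16+2+42+50+17+5) / 6 = 132/6 = 22.00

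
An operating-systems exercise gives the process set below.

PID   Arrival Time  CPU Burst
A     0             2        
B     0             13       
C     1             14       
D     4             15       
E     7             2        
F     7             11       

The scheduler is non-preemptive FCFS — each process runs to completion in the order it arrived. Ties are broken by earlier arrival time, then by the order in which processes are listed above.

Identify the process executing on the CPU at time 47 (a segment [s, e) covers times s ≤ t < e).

F

Schedule: | A 0-2 | B 2-15 | C 15-29 | D 29-44 | E 44-46 | F 46-57 |
Completion: A=2  B=15  C=29  D=44  E=46  F=57
Turnaround (C−A): A=2  B=15  C=28  D=40  E=39  F=50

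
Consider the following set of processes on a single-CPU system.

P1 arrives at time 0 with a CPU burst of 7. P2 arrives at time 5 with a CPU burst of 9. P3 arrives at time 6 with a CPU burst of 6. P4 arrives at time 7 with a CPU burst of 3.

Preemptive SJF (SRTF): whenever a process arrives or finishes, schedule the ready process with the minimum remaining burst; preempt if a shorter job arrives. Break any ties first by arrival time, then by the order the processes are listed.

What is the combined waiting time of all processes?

Timeline: | P1 0-7 | P4 7-10 | P3 10-16 | P2 16-25 |
Completion: P1=7  P2=25  P3=16  P4=10
Waiting = turnaround − burst: P1=0, P2=11, P3=4, P4=0
Total waiting = 0 + 11 + 4 + 0 = 15

15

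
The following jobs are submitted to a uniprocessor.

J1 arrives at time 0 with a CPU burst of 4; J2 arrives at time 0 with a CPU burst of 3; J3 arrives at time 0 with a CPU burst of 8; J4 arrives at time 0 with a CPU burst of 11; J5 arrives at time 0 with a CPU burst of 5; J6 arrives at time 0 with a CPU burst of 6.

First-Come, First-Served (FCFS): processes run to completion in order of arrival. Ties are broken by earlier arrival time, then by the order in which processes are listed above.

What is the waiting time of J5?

26

Schedule: | J1 0-4 | J2 4-7 | J3 7-15 | J4 15-26 | J5 26-31 | J6 31-37 |
Completion: J1=4  J2=7  J3=15  J4=26  J5=31  J6=37
Waiting(J5) = turnaround − burst = 31 − 5 = 26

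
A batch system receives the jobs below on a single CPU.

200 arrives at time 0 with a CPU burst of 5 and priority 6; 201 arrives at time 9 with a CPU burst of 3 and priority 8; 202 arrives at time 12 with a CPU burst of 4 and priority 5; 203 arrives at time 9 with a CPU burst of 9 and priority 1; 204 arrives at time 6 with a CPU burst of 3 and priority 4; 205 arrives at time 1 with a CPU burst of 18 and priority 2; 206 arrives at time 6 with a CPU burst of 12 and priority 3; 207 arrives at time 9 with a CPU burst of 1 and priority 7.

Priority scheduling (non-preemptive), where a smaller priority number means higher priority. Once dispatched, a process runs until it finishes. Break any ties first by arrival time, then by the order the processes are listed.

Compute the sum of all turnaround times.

257

Schedule: | 200 0-5 | 205 5-23 | 203 23-32 | 206 32-44 | 204 44-47 | 202 47-51 | 207 51-52 | 201 52-55 |
Completion: 200=5  201=55  202=51  203=32  204=47  205=23  206=44  207=52
Turnaround (C−A): 200=5  201=46  202=39  203=23  204=41  205=22  206=38  207=43
Turnaround = completion − arrival: 200=5, 201=46, 202=39, 203=23, 204=41, 205=22, 206=38, 207=43
Total turnaround = 5 + 46 + 39 + 23 + 41 + 22 + 38 + 43 = 257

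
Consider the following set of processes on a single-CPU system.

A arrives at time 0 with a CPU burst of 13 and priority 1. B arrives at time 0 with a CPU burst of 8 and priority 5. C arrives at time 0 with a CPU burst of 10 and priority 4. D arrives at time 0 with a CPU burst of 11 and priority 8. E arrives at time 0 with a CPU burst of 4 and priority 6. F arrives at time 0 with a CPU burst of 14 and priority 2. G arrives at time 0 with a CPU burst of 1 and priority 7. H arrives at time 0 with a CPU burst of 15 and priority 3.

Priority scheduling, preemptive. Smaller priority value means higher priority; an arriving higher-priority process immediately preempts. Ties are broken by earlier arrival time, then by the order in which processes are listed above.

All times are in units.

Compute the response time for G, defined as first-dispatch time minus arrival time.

64

Timeline: | A 0-13 | F 13-27 | H 27-42 | C 42-52 | B 52-60 | E 60-64 | G 64-65 | D 65-76 |
Completion: A=13  B=60  C=52  D=76  E=64  F=27  G=65  H=42
Response(G) = first start − arrival = 64 − 0 = 64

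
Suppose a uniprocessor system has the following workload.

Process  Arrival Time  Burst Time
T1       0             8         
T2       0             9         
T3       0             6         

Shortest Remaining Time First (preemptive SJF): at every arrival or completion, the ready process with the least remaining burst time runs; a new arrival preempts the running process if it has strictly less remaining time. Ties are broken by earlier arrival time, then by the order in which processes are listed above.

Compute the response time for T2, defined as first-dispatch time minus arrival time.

14

Timeline: | T3 0-6 | T1 6-14 | T2 14-23 |
Completion: T1=14  T2=23  T3=6
Turnaround (C−A): T1=14  T2=23  T3=6
Response(T2) = first start − arrival = 14 − 0 = 14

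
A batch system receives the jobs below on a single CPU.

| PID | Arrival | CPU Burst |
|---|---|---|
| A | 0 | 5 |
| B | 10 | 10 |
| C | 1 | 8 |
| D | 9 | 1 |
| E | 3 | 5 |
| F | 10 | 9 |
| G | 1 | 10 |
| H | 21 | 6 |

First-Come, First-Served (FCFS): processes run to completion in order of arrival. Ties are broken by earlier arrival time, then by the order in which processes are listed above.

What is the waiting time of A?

Schedule: | A 0-5 | C 5-13 | G 13-23 | E 23-28 | D 28-29 | B 29-39 | F 39-48 | H 48-54 |
Completion: A=5  B=39  C=13  D=29  E=28  F=48  G=23  H=54
Turnaround (C−A): A=5  B=29  C=12  D=20  E=25  F=38  G=22  H=33
Waiting(A) = turnaround − burst = 5 − 5 = 0

0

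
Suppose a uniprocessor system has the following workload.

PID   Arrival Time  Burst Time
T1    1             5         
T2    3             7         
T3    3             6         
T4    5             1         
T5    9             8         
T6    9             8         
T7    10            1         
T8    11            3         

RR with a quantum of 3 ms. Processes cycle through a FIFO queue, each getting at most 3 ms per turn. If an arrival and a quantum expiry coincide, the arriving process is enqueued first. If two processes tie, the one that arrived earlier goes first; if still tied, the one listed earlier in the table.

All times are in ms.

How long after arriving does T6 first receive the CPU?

10

Timeline: | idle 0-1 | T1 1-4 | T2 4-7 | T3 7-10 | T1 10-12 | T4 12-13 | T2 13-16 | T5 16-19 | T6 19-22 | T7 22-23 | T3 23-26 | T8 26-29 | T2 29-30 | T5 30-33 | T6 33-36 | T5 36-38 | T6 38-40 |
Completion: T1=12  T2=30  T3=26  T4=13  T5=38  T6=40  T7=23  T8=29
Response(T6) = first start − arrival = 19 − 9 = 10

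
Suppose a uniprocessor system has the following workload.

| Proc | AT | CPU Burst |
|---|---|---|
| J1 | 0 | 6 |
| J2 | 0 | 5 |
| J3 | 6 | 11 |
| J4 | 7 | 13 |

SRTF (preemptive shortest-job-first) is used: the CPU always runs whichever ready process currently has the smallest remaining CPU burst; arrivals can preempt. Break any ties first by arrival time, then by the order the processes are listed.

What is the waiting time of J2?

Gantt: | J2 0-5 | J1 5-11 | J3 11-22 | J4 22-35 |
Completion: J1=11  J2=5  J3=22  J4=35
Waiting(J2) = turnaround − burst = 5 − 5 = 0

0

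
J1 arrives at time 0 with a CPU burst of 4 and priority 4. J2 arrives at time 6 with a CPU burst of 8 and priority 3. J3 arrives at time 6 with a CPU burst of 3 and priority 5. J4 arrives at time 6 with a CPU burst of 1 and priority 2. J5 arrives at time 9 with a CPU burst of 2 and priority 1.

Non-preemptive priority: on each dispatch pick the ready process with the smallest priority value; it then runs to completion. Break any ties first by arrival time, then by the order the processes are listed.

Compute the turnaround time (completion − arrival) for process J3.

Timeline: | J1 0-4 | idle 4-6 | J4 6-7 | J2 7-15 | J5 15-17 | J3 17-20 |
Completion: J1=4  J2=15  J3=20  J4=7  J5=17
Turnaround (C−A): J1=4  J2=9  J3=14  J4=1  J5=8
Turnaround(J3) = completion − arrival = 20 − 6 = 14

14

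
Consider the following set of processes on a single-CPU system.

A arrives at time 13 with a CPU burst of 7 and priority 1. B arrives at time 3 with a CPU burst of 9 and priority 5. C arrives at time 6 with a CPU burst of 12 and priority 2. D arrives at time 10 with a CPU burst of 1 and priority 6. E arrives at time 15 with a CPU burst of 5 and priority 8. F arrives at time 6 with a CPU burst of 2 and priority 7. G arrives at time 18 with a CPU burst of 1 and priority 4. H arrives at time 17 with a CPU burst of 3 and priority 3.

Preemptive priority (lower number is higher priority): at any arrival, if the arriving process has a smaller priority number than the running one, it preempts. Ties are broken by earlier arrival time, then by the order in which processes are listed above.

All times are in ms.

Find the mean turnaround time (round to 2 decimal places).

Timeline: | idle 0-3 | B 3-6 | C 6-13 | A 13-20 | C 20-25 | H 25-28 | G 28-29 | B 29-35 | D 35-36 | F 36-38 | E 38-43 |
Completion: A=20  B=35  C=25  D=36  E=43  F=38  G=29  H=28
Turnaround times: A=7, B=32, C=19, D=26, E=28, F=32, G=11, H=11
Average turnaround = (7+32+19+26+28+32+11+11) / 8 = 166/8 = 20.75

20.75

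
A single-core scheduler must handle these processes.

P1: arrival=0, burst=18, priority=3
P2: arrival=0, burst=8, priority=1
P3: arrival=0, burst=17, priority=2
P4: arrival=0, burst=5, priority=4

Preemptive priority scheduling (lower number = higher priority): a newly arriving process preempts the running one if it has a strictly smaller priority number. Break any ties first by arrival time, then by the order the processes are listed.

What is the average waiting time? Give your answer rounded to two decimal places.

Timeline: | P2 0-8 | P3 8-25 | P1 25-43 | P4 43-48 |
Completion: P1=43  P2=8  P3=25  P4=48
Turnaround (C−A): P1=43  P2=8  P3=25  P4=48
Waiting times: P1=25, P2=0, P3=8, P4=43
Average waiting = (25+0+8+43) / 4 = 76/4 = 19.00

19.00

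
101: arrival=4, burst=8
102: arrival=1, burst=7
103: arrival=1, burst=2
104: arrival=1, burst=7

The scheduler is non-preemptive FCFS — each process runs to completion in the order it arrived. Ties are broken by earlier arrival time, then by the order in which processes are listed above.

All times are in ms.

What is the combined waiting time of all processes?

Timeline: | idle 0-1 | 102 1-8 | 103 8-10 | 104 10-17 | 101 17-25 |
Completion: 101=25  102=8  103=10  104=17
Turnaround (C−A): 101=21  102=7  103=9  104=16
Waiting = turnaround − burst: 101=13, 102=0, 103=7, 104=9
Total waiting = 13 + 0 + 7 + 9 = 29

29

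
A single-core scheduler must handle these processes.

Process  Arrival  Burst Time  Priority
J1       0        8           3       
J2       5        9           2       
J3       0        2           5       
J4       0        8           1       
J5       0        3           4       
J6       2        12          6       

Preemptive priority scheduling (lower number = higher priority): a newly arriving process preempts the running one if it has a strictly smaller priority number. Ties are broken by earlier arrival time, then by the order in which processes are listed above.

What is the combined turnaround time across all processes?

Gantt: | J4 0-8 | J2 8-17 | J1 17-25 | J5 25-28 | J3 28-30 | J6 30-42 |
Completion: J1=25  J2=17  J3=30  J4=8  J5=28  J6=42
Turnaround = completion − arrival: J1=25, J2=12, J3=30, J4=8, J5=28, J6=40
Total turnaround = 25 + 12 + 30 + 8 + 28 + 40 = 143

143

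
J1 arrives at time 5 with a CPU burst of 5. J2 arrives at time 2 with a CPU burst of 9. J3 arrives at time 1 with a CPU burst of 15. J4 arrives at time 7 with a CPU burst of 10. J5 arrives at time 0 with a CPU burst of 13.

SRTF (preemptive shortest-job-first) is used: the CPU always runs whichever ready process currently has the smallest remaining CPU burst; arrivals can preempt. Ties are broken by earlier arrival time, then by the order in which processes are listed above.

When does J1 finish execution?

10

Timeline: | J5 0-2 | J2 2-5 | J1 5-10 | J2 10-16 | J4 16-26 | J5 26-37 | J3 37-52 |
Completion: J1=10  J2=16  J3=52  J4=26  J5=37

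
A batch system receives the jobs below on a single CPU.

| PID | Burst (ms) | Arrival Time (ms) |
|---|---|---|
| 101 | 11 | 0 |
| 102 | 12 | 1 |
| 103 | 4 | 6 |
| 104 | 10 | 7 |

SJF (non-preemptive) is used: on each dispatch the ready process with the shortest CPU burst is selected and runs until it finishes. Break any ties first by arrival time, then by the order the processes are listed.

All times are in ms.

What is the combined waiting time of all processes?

Timeline: | 101 0-11 | 103 11-15 | 104 15-25 | 102 25-37 |
Completion: 101=11  102=37  103=15  104=25
Waiting = turnaround − burst: 101=0, 102=24, 103=5, 104=8
Total waiting = 0 + 24 + 5 + 8 = 37

37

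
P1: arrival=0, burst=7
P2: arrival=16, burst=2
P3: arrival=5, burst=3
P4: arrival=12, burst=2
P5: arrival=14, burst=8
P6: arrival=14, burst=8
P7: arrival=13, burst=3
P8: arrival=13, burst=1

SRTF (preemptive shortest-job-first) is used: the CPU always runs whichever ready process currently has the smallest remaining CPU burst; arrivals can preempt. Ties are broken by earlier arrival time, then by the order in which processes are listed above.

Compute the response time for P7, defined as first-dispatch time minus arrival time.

2

Gantt: | P1 0-7 | P3 7-10 | idle 10-12 | P4 12-14 | P8 14-15 | P7 15-18 | P2 18-20 | P5 20-28 | P6 28-36 |
Completion: P1=7  P2=20  P3=10  P4=14  P5=28  P6=36  P7=18  P8=15
Response(P7) = first start − arrival = 15 − 13 = 2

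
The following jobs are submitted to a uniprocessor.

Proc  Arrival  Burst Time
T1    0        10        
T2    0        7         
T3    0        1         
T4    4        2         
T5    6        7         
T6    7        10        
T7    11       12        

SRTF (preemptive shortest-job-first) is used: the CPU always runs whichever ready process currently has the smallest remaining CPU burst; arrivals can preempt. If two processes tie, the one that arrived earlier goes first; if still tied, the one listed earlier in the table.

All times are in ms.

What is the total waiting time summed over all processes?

Timeline: | T3 0-1 | T2 1-4 | T4 4-6 | T2 6-10 | T5 10-17 | T1 17-27 | T6 27-37 | T7 37-49 |
Completion: T1=27  T2=10  T3=1  T4=6  T5=17  T6=37  T7=49
Waiting = turnaround − burst: T1=17, T2=3, T3=0, T4=0, T5=4, T6=20, T7=26
Total waiting = 17 + 3 + 0 + 0 + 4 + 20 + 26 = 70

70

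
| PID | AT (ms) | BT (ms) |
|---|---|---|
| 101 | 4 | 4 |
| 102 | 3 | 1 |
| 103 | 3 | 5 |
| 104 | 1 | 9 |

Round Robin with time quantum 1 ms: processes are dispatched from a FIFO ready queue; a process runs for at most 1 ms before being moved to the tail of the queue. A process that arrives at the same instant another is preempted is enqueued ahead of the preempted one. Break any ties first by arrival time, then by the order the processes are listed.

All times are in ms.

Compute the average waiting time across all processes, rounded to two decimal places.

6.75

Schedule: | idle 0-1 | 104 1-3 | 102 3-4 | 103 4-5 | 104 5-6 | 101 6-7 | 103 7-8 | 104 8-9 | 101 9-10 | 103 10-11 | 104 11-12 | 101 12-13 | 103 13-14 | 104 14-15 | 101 15-16 | 103 16-17 | 104 17-20 |
Completion: 101=16  102=4  103=17  104=20
Turnaround (C−A): 101=12  102=1  103=14  104=19
Waiting times: 101=8, 102=0, 103=9, 104=10
Average waiting = (8+0+9+10) / 4 = 27/4 = 6.75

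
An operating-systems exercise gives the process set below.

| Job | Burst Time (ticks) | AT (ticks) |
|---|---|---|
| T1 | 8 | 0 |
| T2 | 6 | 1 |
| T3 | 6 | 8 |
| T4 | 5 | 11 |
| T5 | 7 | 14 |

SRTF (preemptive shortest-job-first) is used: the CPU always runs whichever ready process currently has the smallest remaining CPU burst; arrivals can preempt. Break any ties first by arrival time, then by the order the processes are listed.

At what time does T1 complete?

Gantt: | T1 0-1 | T2 1-7 | T1 7-14 | T4 14-19 | T3 19-25 | T5 25-32 |
Completion: T1=14  T2=7  T3=25  T4=19  T5=32
Turnaround (C−A): T1=14  T2=6  T3=17  T4=8  T5=18

14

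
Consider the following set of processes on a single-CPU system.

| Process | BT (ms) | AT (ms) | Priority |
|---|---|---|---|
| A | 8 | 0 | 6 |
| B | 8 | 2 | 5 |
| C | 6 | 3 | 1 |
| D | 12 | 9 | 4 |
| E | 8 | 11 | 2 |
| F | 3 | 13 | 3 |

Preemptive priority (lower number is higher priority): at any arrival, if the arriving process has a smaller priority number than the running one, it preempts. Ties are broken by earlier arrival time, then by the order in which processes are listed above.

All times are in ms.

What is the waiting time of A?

37

Schedule: | A 0-2 | B 2-3 | C 3-9 | D 9-11 | E 11-19 | F 19-22 | D 22-32 | B 32-39 | A 39-45 |
Completion: A=45  B=39  C=9  D=32  E=19  F=22
Turnaround (C−A): A=45  B=37  C=6  D=23  E=8  F=9
Waiting(A) = turnaround − burst = 45 − 8 = 37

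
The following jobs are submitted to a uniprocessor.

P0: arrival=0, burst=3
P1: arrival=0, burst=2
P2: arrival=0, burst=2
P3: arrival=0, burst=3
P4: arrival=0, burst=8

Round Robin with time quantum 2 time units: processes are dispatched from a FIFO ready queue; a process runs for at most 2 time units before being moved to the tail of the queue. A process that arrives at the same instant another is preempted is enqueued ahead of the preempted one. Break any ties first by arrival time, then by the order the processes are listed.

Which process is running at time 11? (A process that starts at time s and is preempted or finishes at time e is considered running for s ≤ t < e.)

Gantt: | P0 0-2 | P1 2-4 | P2 4-6 | P3 6-8 | P4 8-10 | P0 10-11 | P3 11-12 | P4 12-18 |
Completion: P0=11  P1=4  P2=6  P3=12  P4=18
Turnaround (C−A): P0=11  P1=4  P2=6  P3=12  P4=18

P3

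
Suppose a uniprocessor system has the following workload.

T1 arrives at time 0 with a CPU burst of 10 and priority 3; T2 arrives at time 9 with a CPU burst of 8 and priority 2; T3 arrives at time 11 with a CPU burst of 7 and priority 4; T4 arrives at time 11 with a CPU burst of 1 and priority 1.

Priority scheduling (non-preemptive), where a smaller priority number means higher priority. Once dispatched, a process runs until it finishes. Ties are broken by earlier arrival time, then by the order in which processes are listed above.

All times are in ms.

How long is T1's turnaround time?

Schedule: | T1 0-10 | T2 10-18 | T4 18-19 | T3 19-26 |
Completion: T1=10  T2=18  T3=26  T4=19
Turnaround(T1) = completion − arrival = 10 − 0 = 10

10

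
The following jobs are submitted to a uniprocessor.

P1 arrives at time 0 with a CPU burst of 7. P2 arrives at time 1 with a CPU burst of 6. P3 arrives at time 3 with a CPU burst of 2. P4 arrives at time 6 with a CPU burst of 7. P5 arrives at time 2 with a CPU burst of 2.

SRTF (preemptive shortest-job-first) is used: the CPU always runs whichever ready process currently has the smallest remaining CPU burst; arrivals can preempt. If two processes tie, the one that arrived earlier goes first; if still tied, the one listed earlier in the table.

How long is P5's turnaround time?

2

Timeline: | P1 0-2 | P5 2-4 | P3 4-6 | P1 6-11 | P2 11-17 | P4 17-24 |
Completion: P1=11  P2=17  P3=6  P4=24  P5=4
Turnaround (C−A): P1=11  P2=16  P3=3  P4=18  P5=2
Turnaround(P5) = completion − arrival = 4 − 2 = 2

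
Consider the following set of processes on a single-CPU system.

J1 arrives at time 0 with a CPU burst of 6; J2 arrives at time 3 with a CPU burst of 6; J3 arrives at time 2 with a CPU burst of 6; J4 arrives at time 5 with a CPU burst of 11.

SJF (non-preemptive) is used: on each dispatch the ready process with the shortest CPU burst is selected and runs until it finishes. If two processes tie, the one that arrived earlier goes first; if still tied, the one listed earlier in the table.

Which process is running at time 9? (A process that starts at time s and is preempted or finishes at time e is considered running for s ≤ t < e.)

J3

Timeline: | J1 0-6 | J3 6-12 | J2 12-18 | J4 18-29 |
Completion: J1=6  J2=18  J3=12  J4=29
Turnaround (C−A): J1=6  J2=15  J3=10  J4=24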